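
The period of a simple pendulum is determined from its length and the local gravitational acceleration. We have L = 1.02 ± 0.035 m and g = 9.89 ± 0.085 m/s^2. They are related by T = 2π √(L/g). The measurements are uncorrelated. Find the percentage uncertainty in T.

1.77%

Each factor contributes (exponent × relative error)² to (δT/T)²:
  (½·δL/L)² = (0.5×0.0343)² = 0.000294;  (−½·δg/g)² = (-0.5×0.00859)² = 1.85e-05
δT/T = √(0.000313) = 0.0177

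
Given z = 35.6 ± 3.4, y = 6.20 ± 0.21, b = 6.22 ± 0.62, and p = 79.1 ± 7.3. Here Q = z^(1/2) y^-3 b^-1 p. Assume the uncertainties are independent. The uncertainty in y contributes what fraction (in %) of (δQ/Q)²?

33.2%

(δQ/Q)² = (½·δz/z)² + (-3·δy/y)² + (-1·δb/b)² + (1·δp/p)²
  z term: (0.5×0.0955)² = 0.00228
  y term: (-3×0.0339)² = 0.0103
  b term: (-1×0.0997)² = 0.00994
  p term: (1×0.0923)² = 0.00852
Total = 0.0311. Share from y = 0.0103/0.0311 = 0.332.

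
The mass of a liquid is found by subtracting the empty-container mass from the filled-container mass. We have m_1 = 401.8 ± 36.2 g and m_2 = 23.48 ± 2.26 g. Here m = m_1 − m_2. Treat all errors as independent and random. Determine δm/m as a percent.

9.59%

Each term contributes (cᵢ δxᵢ)² to (δm)²:
  (δm_1)² = 1310;  (δm_2)² = 5.11
δm = √(1320) = 36.3 g
m = 378.3 g, so δm/m = 36.3/378.3 = 0.0959.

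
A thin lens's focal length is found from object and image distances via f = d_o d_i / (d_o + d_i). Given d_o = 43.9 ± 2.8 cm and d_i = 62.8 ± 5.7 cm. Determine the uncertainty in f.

∂f/∂d_o = (d_i/(d_o+d_i))² = 0.346;  ∂f/∂d_i = (d_o/(d_o+d_i))² = 0.169
δf = √((∂f/∂d_o · δd_o)² + (∂f/∂d_i · δd_i)²) = √(0.941 + 0.931) = 1.37 cm

1.37 cm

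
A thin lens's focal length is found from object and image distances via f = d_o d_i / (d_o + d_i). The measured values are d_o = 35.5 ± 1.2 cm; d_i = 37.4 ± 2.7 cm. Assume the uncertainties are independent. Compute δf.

0.714 cm

∂f/∂d_o = (d_i/(d_o+d_i))² = 0.263;  ∂f/∂d_i = (d_o/(d_o+d_i))² = 0.237
δf = √((∂f/∂d_o · δd_o)² + (∂f/∂d_i · δd_i)²) = √(0.0998 + 0.410) = 0.714 cm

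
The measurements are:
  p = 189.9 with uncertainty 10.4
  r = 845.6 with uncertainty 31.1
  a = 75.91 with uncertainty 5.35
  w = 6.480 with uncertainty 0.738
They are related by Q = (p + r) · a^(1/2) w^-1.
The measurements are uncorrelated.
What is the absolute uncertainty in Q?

172

Let u = p + r = 1036. δu = √(δp² + δr²) = √(108 + 967) = 32.8, so δu/u = 0.0317.
Q is then a monomial in u, a, w:
δQ/Q = √((δu/u)² + (½·δa/a)² + (-1·δw/w)²) = √(0.00100 + 0.00124 + 0.0130) = 0.123
Q = 1392, so δQ = 0.123 × 1392 = 172.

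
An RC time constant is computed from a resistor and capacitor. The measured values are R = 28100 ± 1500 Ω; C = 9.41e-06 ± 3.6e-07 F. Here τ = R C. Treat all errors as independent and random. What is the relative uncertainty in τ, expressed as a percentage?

6.57%

For a monomial τ ∝ R, C, fractional errors add in quadrature:
  (1·δR/R)² = (1×0.0534)² = 0.00285;  (1·δC/C)² = (1×0.0383)² = 0.00146
δτ/τ = √(0.00431) = 0.0657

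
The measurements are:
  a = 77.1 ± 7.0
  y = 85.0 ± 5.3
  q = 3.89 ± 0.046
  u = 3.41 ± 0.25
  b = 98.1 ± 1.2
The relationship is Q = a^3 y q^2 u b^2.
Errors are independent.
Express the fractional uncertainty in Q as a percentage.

Q is a product of powers, so relative uncertainties combine in quadrature:
  (3·δa/a)² = (3×0.0908)² = 0.0742;  (1·δy/y)² = (1×0.0624)² = 0.00389;  (2·δq/q)² = (2×0.0118)² = 0.000559;  (1·δu/u)² = (1×0.0733)² = 0.00537;  (2·δb/b)² = (2×0.0122)² = 0.000599
δQ/Q = √(0.0846) = 0.291

29.1%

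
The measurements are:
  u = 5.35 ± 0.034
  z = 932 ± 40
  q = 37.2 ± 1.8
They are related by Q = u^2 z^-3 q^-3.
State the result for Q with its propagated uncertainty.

For a monomial Q ∝ u^2, z^-3, q^-3, fractional errors add in quadrature:
  (2·δu/u)² = (2×0.00636)² = 0.000162;  (-3·δz/z)² = (-3×0.0429)² = 0.0166;  (-3·δq/q)² = (-3×0.0484)² = 0.0211
δQ/Q = √(0.0378) = 0.194
Q = 6.87e-13, so δQ = 0.194 × 6.87e-13 = 1.34e-13.

(6.87 ± 1.34) × 10^-13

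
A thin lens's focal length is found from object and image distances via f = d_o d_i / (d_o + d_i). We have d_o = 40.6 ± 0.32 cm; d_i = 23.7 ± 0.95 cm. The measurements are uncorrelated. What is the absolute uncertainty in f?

∂f/∂d_o = (d_i/(d_o+d_i))² = 0.136;  ∂f/∂d_i = (d_o/(d_o+d_i))² = 0.399
δf = √((∂f/∂d_o · δd_o)² + (∂f/∂d_i · δd_i)²) = √(0.00189 + 0.143) = 0.381 cm

0.381 cm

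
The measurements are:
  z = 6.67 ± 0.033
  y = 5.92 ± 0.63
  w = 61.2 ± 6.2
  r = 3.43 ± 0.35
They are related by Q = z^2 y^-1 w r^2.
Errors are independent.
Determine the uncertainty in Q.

1360

Since Q is a product/quotient, work with relative uncertainties:
  (2·δz/z)² = (2×0.00495)² = 9.79e-05;  (-1·δy/y)² = (-1×0.106)² = 0.0113;  (1·δw/w)² = (1×0.101)² = 0.0103;  (2·δr/r)² = (2×0.102)² = 0.0416
δQ/Q = √(0.0633) = 0.252
Q = 5410, so δQ = 0.252 × 5410 = 1360.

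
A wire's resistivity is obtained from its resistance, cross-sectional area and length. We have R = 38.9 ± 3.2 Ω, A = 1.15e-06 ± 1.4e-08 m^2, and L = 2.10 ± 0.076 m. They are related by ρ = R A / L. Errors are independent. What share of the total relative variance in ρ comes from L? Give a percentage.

15.9%

(δρ/ρ)² = (1·δR/R)² + (1·δA/A)² + (-1·δL/L)²
  R term: (1×0.0823)² = 0.00677
  A term: (1×0.0122)² = 0.000148
  L term: (-1×0.0362)² = 0.00131
Total = 0.00823. Share from L = 0.00131/0.00823 = 0.159.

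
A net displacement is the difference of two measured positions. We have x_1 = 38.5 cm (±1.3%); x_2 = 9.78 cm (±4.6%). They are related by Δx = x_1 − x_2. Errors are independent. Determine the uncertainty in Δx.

0.673 cm

Each term contributes (cᵢ δxᵢ)² to (δΔx)²:
  (δx_1)² = 0.251;  (δx_2)² = 0.202
δΔx = √(0.453) = 0.673 cm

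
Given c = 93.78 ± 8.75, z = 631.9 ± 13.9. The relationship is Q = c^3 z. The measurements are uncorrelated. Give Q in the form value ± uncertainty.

For a monomial Q ∝ c^3, z, fractional errors add in quadrature:
  (3·δc/c)² = (3×0.0933)² = 0.0783;  (1·δz/z)² = (1×0.0220)² = 0.000484
δQ/Q = √(0.0788) = 0.281
Q = 5.212e+08, so δQ = 0.281 × 5.212e+08 = 1.46e+08.

(5.212 ± 1.46) × 10^8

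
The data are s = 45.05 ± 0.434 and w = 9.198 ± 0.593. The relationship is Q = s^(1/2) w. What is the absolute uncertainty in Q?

Relative error in a monomial: (δQ/Q)² = Σ (nᵢ · δxᵢ/xᵢ)².
  (½·δs/s)² = (0.5×0.00963)² = 2.32e-05;  (1·δw/w)² = (1×0.0645)² = 0.00416
δQ/Q = √(0.00418) = 0.0647
Q = 61.74, so δQ = 0.0647 × 61.74 = 3.99.

3.99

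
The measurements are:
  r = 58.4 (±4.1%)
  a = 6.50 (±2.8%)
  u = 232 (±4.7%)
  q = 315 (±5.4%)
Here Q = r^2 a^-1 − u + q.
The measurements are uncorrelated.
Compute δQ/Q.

0.0819

Let p = r^2·a^-1 = 525. δp/p = √((2·δr/r)² + (-1·δa/a)²) = √(0.00672 + 0.000784) = 0.0866, so δp = 45.5.
Q = p − u + q: δQ = √(δp² + δu² + δq²) = √(2070 + 119 + 289) = 49.8
Q = 608, so δQ/Q = 49.8/608 = 0.0819.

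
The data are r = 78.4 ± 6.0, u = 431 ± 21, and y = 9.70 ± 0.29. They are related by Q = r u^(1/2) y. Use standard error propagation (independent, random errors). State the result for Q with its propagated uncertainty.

15800 ± 1350

For a monomial Q ∝ r, u^(1/2), y, fractional errors add in quadrature:
  (1·δr/r)² = (1×0.0765)² = 0.00586;  (½·δu/u)² = (0.5×0.0487)² = 0.000594;  (1·δy/y)² = (1×0.0299)² = 0.000894
δQ/Q = √(0.00734) = 0.0857
Q = 15800, so δQ = 0.0857 × 15800 = 1350.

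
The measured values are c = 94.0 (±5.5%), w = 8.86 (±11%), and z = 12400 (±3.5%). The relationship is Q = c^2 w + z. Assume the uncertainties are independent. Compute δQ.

Let p = c^2·w = 78300. δp/p = √((2·δc/c)² + (1·δw/w)²) = √(0.0121 + 0.0121) = 0.156, so δp = 12200.
Q = p + z: δQ = √(δp² + δz²) = √(1.48e+08 + 1.88e+05) = 12200

12200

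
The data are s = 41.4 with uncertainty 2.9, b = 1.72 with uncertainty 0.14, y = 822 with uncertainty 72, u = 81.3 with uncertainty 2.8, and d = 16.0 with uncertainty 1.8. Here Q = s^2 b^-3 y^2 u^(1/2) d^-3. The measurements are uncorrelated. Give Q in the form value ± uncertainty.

Q is a product of powers, so relative uncertainties combine in quadrature:
  (2·δs/s)² = (2×0.0700)² = 0.0196;  (-3·δb/b)² = (-3×0.0814)² = 0.0596;  (2·δy/y)² = (2×0.0876)² = 0.0307;  (½·δu/u)² = (0.5×0.0344)² = 0.000297;  (-3·δd/d)² = (-3×0.113)² = 0.114
δQ/Q = √(0.224) = 0.473
Q = 5.01e+05, so δQ = 0.473 × 5.01e+05 = 2.37e+05.

(5.01 ± 2.37) × 10^5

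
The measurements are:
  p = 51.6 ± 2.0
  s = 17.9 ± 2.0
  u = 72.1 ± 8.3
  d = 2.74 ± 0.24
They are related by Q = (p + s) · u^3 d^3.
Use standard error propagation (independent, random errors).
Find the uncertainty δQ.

Let w = p + s = 69.5. δw = √(δp² + δs²) = √(4.00 + 4.00) = 2.83, so δw/w = 0.0407.
Q is then a monomial in w, u, d:
δQ/Q = √((δw/w)² + (3·δu/u)² + (3·δd/d)²) = √(0.00166 + 0.119 + 0.0691) = 0.436
Q = 5.36e+08, so δQ = 0.436 × 5.36e+08 = 2.34e+08.

2.34e+08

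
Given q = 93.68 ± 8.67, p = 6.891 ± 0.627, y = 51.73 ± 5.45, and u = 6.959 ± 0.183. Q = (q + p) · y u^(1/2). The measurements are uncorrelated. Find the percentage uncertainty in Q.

Let w = q + p = 100.6. δw = √(δq² + δp²) = √(75.2 + 0.393) = 8.69, so δw/w = 0.0864.
Q is then a monomial in w, y, u:
δQ/Q = √((δw/w)² + (1·δy/y)² + (½·δu/u)²) = √(0.00747 + 0.0111 + 0.000173) = 0.137

13.7%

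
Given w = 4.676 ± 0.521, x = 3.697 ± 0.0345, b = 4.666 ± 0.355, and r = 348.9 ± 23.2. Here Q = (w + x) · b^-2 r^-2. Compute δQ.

Let u = w + x = 8.373. δu = √(δw² + δx²) = √(0.271 + 0.00119) = 0.522, so δu/u = 0.0624.
Q is then a monomial in u, b, r:
δQ/Q = √((δu/u)² + (-2·δb/b)² + (-2·δr/r)²) = √(0.00389 + 0.0232 + 0.0177) = 0.211
Q = 3.159e-06, so δQ = 0.211 × 3.159e-06 = 6.68e-07.

6.68e-07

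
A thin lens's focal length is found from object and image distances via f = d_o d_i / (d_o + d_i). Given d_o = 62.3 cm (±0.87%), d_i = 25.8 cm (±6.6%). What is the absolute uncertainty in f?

∂f/∂d_o = (d_i/(d_o+d_i))² = 0.0858;  ∂f/∂d_i = (d_o/(d_o+d_i))² = 0.500
δf = √((∂f/∂d_o · δd_o)² + (∂f/∂d_i · δd_i)²) = √(0.00216 + 0.725) = 0.853 cm

0.853 cm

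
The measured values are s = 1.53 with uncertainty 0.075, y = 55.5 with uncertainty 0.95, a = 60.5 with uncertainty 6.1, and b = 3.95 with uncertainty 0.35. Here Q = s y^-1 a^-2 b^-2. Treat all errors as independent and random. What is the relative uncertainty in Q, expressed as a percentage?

Since Q is a product/quotient, work with relative uncertainties:
  (1·δs/s)² = (1×0.0490)² = 0.00240;  (-1·δy/y)² = (-1×0.0171)² = 0.000293;  (-2·δa/a)² = (-2×0.101)² = 0.0407;  (-2·δb/b)² = (-2×0.0886)² = 0.0314
δQ/Q = √(0.0748) = 0.273

27.3%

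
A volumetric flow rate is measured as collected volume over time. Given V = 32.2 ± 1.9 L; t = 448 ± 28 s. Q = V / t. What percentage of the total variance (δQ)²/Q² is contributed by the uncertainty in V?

(δQ/Q)² = (1·δV/V)² + (-1·δt/t)²
  V term: (1×0.0590)² = 0.00348
  t term: (-1×0.0625)² = 0.00391
Total = 0.00739. Share from V = 0.00348/0.00739 = 0.471.

47.1%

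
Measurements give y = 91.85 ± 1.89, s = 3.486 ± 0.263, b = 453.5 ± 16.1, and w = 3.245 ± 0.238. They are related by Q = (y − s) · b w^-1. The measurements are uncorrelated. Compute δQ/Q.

Let u = y − s = 88.36. δu = √(δy² + δs²) = √(3.57 + 0.0692) = 1.91, so δu/u = 0.0216.
Q is then a monomial in u, b, w:
δQ/Q = √((δu/u)² + (1·δb/b)² + (-1·δw/w)²) = √(0.000466 + 0.00126 + 0.00538) = 0.0843

0.0843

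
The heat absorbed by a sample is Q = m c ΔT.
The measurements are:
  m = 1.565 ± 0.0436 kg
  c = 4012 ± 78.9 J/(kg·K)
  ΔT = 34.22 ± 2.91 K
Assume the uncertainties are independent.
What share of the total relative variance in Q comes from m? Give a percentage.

(δQ/Q)² = (1·δm/m)² + (1·δc/c)² + (1·δΔT/ΔT)²
  m term: (1×0.0279)² = 0.000776
  c term: (1×0.0197)² = 0.000387
  ΔT term: (1×0.0850)² = 0.00723
Total = 0.00839. Share from m = 0.000776/0.00839 = 0.0925.

9.25%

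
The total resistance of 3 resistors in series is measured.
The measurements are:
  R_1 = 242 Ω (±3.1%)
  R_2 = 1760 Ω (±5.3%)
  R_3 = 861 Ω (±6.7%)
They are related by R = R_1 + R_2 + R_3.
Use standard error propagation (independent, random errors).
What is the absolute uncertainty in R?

Sums and differences: (δR)² = Σ (cᵢ δxᵢ)².
  (δR_1)² = 56.3;  (δR_2)² = 8700;  (δR_3)² = 3330
δR = √(12100) = 110 Ω

110 Ω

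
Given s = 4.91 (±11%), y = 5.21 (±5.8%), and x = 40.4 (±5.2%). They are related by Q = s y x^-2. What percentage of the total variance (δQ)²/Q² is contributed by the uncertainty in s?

46.0%

(δQ/Q)² = (1·δs/s)² + (1·δy/y)² + (-2·δx/x)²
  s term: (1×0.110)² = 0.0121
  y term: (1×0.0580)² = 0.00336
  x term: (-2×0.0520)² = 0.0108
Total = 0.0263. Share from s = 0.0121/0.0263 = 0.460.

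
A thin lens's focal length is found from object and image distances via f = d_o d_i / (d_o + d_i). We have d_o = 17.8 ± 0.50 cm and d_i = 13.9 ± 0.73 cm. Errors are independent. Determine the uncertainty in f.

∂f/∂d_o = (d_i/(d_o+d_i))² = 0.192;  ∂f/∂d_i = (d_o/(d_o+d_i))² = 0.315
δf = √((∂f/∂d_o · δd_o)² + (∂f/∂d_i · δd_i)²) = √(0.00924 + 0.0530) = 0.249 cm

0.249 cm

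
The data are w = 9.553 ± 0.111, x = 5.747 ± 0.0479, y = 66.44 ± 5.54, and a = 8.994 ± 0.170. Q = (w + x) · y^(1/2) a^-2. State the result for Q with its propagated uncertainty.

1.542 ± 0.0876

Let u = w + x = 15.30. δu = √(δw² + δx²) = √(0.0123 + 0.00229) = 0.121, so δu/u = 0.00790.
Q is then a monomial in u, y, a:
δQ/Q = √((δu/u)² + (½·δy/y)² + (-2·δa/a)²) = √(6.24e-05 + 0.00174 + 0.00143) = 0.0568
Q = 1.542, so δQ = 0.0568 × 1.542 = 0.0876.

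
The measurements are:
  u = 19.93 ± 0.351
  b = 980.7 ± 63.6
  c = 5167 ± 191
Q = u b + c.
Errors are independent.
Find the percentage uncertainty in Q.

5.37%

Let p = u·b = 19550. δp/p = √((1·δu/u)² + (1·δb/b)²) = √(0.000310 + 0.00421) = 0.0672, so δp = 1310.
Q = p + c: δQ = √(δp² + δc²) = √(1.73e+06 + 36500) = 1330
Q = 24710, so δQ/Q = 1330/24710 = 0.0537.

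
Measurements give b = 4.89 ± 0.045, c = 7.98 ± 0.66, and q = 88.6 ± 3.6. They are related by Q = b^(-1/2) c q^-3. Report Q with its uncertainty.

Each factor contributes (exponent × relative error)² to (δQ/Q)²:
  (−½·δb/b)² = (-0.5×0.00920)² = 2.12e-05;  (1·δc/c)² = (1×0.0827)² = 0.00684;  (-3·δq/q)² = (-3×0.0406)² = 0.0149
δQ/Q = √(0.0217) = 0.147
Q = 5.19e-06, so δQ = 0.147 × 5.19e-06 = 7.65e-07.

(5.19 ± 0.765) × 10^-6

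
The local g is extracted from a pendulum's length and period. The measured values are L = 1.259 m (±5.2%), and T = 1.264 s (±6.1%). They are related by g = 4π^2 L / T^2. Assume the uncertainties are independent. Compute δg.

Each factor contributes (exponent × relative error)² to (δg/g)²:
  (1·δL/L)² = (1×0.0520)² = 0.00270;  (-2·δT/T)² = (-2×0.0610)² = 0.0149
δg/g = √(0.0176) = 0.133
g = 31.11 m/s^2, so δg = 0.133 × 31.11 = 4.13 m/s^2.

4.13 m/s^2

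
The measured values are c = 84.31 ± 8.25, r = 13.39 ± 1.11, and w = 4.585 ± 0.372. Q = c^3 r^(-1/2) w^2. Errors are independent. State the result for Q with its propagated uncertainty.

(3.443 ± 1.16) × 10^6

For a monomial Q ∝ c^3, r^(-1/2), w^2, fractional errors add in quadrature:
  (3·δc/c)² = (3×0.0979)² = 0.0862;  (−½·δr/r)² = (-0.5×0.0829)² = 0.00172;  (2·δw/w)² = (2×0.0811)² = 0.0263
δQ/Q = √(0.114) = 0.338
Q = 3.443e+06, so δQ = 0.338 × 3.443e+06 = 1.16e+06.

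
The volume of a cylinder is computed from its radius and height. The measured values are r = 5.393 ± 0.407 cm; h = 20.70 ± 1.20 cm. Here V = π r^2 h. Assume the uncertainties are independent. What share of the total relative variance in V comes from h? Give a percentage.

(δV/V)² = (2·δr/r)² + (1·δh/h)²
  r term: (2×0.0755)² = 0.0228
  h term: (1×0.0580)² = 0.00336
Total = 0.0261. Share from h = 0.00336/0.0261 = 0.129.

12.9%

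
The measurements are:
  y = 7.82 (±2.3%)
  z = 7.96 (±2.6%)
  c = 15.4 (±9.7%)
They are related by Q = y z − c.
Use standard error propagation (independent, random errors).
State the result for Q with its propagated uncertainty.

46.8 ± 2.63

Let p = y·z = 62.2. δp/p = √((1·δy/y)² + (1·δz/z)²) = √(0.000529 + 0.000676) = 0.0347, so δp = 2.16.
Q = p − c: δQ = √(δp² + δc²) = √(4.67 + 2.23) = 2.63
Q = 46.8.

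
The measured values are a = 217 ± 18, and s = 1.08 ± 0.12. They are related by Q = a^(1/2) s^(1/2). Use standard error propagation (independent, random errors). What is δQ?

1.06

Products/powers → add relative errors in quadrature, weighted by exponent:
  (½·δa/a)² = (0.5×0.0829)² = 0.00172;  (½·δs/s)² = (0.5×0.111)² = 0.00309
δQ/Q = √(0.00481) = 0.0693
Q = 15.3, so δQ = 0.0693 × 15.3 = 1.06.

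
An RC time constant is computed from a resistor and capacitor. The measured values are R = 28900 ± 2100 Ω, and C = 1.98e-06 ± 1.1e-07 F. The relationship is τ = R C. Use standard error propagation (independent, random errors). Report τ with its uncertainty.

For a monomial τ ∝ R, C, fractional errors add in quadrature:
  (1·δR/R)² = (1×0.0727)² = 0.00528;  (1·δC/C)² = (1×0.0556)² = 0.00309
δτ/τ = √(0.00837) = 0.0915
τ = 0.0572 s, so δτ = 0.0915 × 0.0572 = 0.00523 s.

0.0572 ± 0.00523 s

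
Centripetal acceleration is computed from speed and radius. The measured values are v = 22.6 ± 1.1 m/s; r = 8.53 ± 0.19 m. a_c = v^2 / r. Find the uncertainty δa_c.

5.98 m/s^2

Each factor contributes (exponent × relative error)² to (δa_c/a_c)²:
  (2·δv/v)² = (2×0.0487)² = 0.00948;  (-1·δr/r)² = (-1×0.0223)² = 0.000496
δa_c/a_c = √(0.00997) = 0.0999
a_c = 59.9 m/s^2, so δa_c = 0.0999 × 59.9 = 5.98 m/s^2.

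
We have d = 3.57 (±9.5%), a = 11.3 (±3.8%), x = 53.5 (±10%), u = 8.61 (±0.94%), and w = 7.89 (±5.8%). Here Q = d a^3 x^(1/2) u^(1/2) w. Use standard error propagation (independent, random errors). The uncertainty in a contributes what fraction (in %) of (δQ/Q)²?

(δQ/Q)² = (1·δd/d)² + (3·δa/a)² + (½·δx/x)² + (½·δu/u)² + (1·δw/w)²
  d term: (1×0.0950)² = 0.00903
  a term: (3×0.0380)² = 0.0130
  x term: (0.5×0.100)² = 0.00250
  u term: (0.5×0.00940)² = 2.21e-05
  w term: (1×0.0580)² = 0.00336
Total = 0.0279. Share from a = 0.0130/0.0279 = 0.466.

46.6%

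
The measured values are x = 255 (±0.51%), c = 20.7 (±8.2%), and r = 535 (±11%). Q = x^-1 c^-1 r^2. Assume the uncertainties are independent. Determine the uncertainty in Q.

12.7

Products/powers → add relative errors in quadrature, weighted by exponent:
  (-1·δx/x)² = (-1×0.00510)² = 2.6e-05;  (-1·δc/c)² = (-1×0.0820)² = 0.00672;  (2·δr/r)² = (2×0.110)² = 0.0484
δQ/Q = √(0.0552) = 0.235
Q = 54.2, so δQ = 0.235 × 54.2 = 12.7.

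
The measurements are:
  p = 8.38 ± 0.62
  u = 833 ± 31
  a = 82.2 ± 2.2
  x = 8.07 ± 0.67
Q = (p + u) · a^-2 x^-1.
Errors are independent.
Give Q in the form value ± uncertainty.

Let w = p + u = 841. δw = √(δp² + δu²) = √(0.384 + 961) = 31.0, so δw/w = 0.0369.
Q is then a monomial in w, a, x:
δQ/Q = √((δw/w)² + (-2·δa/a)² + (-1·δx/x)²) = √(0.00136 + 0.00287 + 0.00689) = 0.105
Q = 0.0154, so δQ = 0.105 × 0.0154 = 0.00163.

0.0154 ± 0.00163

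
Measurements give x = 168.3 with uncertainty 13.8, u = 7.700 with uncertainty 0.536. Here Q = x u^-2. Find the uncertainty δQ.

For a monomial Q ∝ x, u^-2, fractional errors add in quadrature:
  (1·δx/x)² = (1×0.0820)² = 0.00672;  (-2·δu/u)² = (-2×0.0696)² = 0.0194
δQ/Q = √(0.0261) = 0.162
Q = 2.839, so δQ = 0.162 × 2.839 = 0.459.

0.459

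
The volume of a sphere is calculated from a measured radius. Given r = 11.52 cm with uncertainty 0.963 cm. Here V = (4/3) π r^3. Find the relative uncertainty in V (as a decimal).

0.251

Products/powers → add relative errors in quadrature, weighted by exponent:
  (3·δr/r)² = (3×0.0836)² = 0.0629
δV/V = √(0.0629) = 0.251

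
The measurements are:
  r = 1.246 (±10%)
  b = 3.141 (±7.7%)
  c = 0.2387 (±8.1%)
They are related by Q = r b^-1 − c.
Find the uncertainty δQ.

Let p = r·b^-1 = 0.3967. δp/p = √((1·δr/r)² + (-1·δb/b)²) = √(0.0100 + 0.00593) = 0.126, so δp = 0.0501.
Q = p − c: δQ = √(δp² + δc²) = √(0.00251 + 0.000374) = 0.0537

0.0537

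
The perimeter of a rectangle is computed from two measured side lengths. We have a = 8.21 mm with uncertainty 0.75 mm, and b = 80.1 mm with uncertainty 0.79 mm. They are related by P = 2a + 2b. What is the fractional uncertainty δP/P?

0.0123

Sums and differences: (δP)² = Σ (cᵢ δxᵢ)².
  (2·δa)² = 2.25;  (2·δb)² = 2.50
δP = √(4.75) = 2.18 mm
P = 177 mm, so δP/P = 2.18/177 = 0.0123.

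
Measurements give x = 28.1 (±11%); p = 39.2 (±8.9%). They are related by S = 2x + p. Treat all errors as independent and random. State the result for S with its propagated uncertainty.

95.4 ± 7.10

For a sum/difference, combine absolute errors in quadrature:
  (2·δx)² = 38.2;  (δp)² = 12.2
δS = √(50.4) = 7.10
S = 95.4.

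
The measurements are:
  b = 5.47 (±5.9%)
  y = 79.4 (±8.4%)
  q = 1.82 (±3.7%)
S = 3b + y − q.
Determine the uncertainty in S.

Sums and differences: (δS)² = Σ (cᵢ δxᵢ)².
  (3·δb)² = 0.937;  (δy)² = 44.5;  (δq)² = 0.00453
δS = √(45.4) = 6.74

6.74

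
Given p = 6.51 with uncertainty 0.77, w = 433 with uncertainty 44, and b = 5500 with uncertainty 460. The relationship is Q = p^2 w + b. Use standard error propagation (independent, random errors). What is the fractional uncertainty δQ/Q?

Let h = p^2·w = 18400. δh/h = √((2·δp/p)² + (1·δw/w)²) = √(0.0560 + 0.0103) = 0.257, so δh = 4720.
Q = h + b: δQ = √(δh² + δb²) = √(2.23e+07 + 2.12e+05) = 4750
Q = 23900, so δQ/Q = 4750/23900 = 0.199.

0.199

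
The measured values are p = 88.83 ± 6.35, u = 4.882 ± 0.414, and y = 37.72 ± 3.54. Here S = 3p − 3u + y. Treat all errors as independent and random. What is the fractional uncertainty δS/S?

Each term contributes (cᵢ δxᵢ)² to (δS)²:
  (3·δp)² = 363;  (3·δu)² = 1.54;  (δy)² = 12.5
δS = √(377) = 19.4
S = 289.6, so δS/S = 19.4/289.6 = 0.0671.

0.0671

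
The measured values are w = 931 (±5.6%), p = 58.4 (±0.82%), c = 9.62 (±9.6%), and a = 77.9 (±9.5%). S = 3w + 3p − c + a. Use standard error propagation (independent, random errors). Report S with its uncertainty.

Each term contributes (cᵢ δxᵢ)² to (δS)²:
  (3·δw)² = 24500;  (3·δp)² = 2.06;  (δc)² = 0.853;  (δa)² = 54.8
δS = √(24500) = 157
S = 3040.

3040 ± 157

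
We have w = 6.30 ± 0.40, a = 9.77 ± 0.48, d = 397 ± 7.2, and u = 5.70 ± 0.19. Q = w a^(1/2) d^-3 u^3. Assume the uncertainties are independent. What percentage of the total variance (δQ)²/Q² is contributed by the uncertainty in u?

56.8%

(δQ/Q)² = (1·δw/w)² + (½·δa/a)² + (-3·δd/d)² + (3·δu/u)²
  w term: (1×0.0635)² = 0.00403
  a term: (0.5×0.0491)² = 0.000603
  d term: (-3×0.0181)² = 0.00296
  u term: (3×0.0333)² = 0.0100
Total = 0.0176. Share from u = 0.0100/0.0176 = 0.568.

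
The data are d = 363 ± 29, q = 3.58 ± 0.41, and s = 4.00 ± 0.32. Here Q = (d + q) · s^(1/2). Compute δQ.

65.0

Let u = d + q = 367. δu = √(δd² + δq²) = √(841 + 0.168) = 29.0, so δu/u = 0.0791.
Q is then a monomial in u, s:
δQ/Q = √((δu/u)² + (½·δs/s)²) = √(0.00626 + 0.00160) = 0.0887
Q = 733, so δQ = 0.0887 × 733 = 65.0.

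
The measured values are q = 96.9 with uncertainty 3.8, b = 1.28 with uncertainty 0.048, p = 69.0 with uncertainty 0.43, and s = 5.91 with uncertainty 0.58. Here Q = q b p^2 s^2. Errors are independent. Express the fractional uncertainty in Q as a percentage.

Q is a product of powers, so relative uncertainties combine in quadrature:
  (1·δq/q)² = (1×0.0392)² = 0.00154;  (1·δb/b)² = (1×0.0375)² = 0.00141;  (2·δp/p)² = (2×0.00623)² = 0.000155;  (2·δs/s)² = (2×0.0981)² = 0.0385
δQ/Q = √(0.0416) = 0.204

20.4%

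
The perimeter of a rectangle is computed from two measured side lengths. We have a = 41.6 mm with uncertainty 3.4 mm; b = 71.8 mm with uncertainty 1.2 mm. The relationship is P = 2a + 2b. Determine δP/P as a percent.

3.18%

Each term contributes (cᵢ δxᵢ)² to (δP)²:
  (2·δa)² = 46.2;  (2·δb)² = 5.76
δP = √(52.0) = 7.21 mm
P = 227 mm, so δP/P = 7.21/227 = 0.0318.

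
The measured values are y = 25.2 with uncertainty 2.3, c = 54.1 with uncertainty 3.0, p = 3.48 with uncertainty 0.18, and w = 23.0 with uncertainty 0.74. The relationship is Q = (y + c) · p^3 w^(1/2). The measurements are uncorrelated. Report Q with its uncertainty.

Let u = y + c = 79.3. δu = √(δy² + δc²) = √(5.29 + 9.00) = 3.78, so δu/u = 0.0477.
Q is then a monomial in u, p, w:
δQ/Q = √((δu/u)² + (3·δp/p)² + (½·δw/w)²) = √(0.00227 + 0.0241 + 0.000259) = 0.163
Q = 16000, so δQ = 0.163 × 16000 = 2610.

16000 ± 2610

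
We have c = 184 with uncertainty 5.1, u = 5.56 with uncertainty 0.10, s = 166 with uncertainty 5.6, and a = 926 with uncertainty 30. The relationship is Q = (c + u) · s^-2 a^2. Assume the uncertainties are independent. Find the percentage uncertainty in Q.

9.73%

Let w = c + u = 190. δw = √(δc² + δu²) = √(26.0 + 0.0100) = 5.10, so δw/w = 0.0269.
Q is then a monomial in w, s, a:
δQ/Q = √((δw/w)² + (-2·δs/s)² + (2·δa/a)²) = √(0.000724 + 0.00455 + 0.00420) = 0.0973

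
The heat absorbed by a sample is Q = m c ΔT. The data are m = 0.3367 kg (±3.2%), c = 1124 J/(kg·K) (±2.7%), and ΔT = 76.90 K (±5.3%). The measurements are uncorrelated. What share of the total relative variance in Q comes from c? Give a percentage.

(δQ/Q)² = (1·δm/m)² + (1·δc/c)² + (1·δΔT/ΔT)²
  m term: (1×0.0320)² = 0.00102
  c term: (1×0.0270)² = 0.000729
  ΔT term: (1×0.0530)² = 0.00281
Total = 0.00456. Share from c = 0.000729/0.00456 = 0.160.

16.0%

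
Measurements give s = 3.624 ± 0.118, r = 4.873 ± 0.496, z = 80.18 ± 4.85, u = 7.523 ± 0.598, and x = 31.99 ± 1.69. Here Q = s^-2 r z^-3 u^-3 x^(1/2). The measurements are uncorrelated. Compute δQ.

3.1e-09

For a monomial Q ∝ s^-2, r, z^-3, u^-3, x^(1/2), fractional errors add in quadrature:
  (-2·δs/s)² = (-2×0.0326)² = 0.00424;  (1·δr/r)² = (1×0.102)² = 0.0104;  (-3·δz/z)² = (-3×0.0605)² = 0.0329;  (-3·δu/u)² = (-3×0.0795)² = 0.0569;  (½·δx/x)² = (0.5×0.0528)² = 0.000698
δQ/Q = √(0.105) = 0.324
Q = 9.562e-09, so δQ = 0.324 × 9.562e-09 = 3.1e-09.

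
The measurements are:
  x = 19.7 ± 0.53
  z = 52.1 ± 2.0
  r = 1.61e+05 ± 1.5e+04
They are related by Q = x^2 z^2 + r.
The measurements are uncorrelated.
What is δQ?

99900

Let p = x^2·z^2 = 1.05e+06. δp/p = √((2·δx/x)² + (2·δz/z)²) = √(0.00290 + 0.00589) = 0.0938, so δp = 98800.
Q = p + r: δQ = √(δp² + δr²) = √(9.75e+09 + 2.25e+08) = 99900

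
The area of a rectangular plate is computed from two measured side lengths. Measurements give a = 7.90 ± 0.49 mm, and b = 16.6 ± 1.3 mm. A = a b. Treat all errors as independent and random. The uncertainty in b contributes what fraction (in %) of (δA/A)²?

61.5%

(δA/A)² = (1·δa/a)² + (1·δb/b)²
  a term: (1×0.0620)² = 0.00385
  b term: (1×0.0783)² = 0.00613
Total = 0.00998. Share from b = 0.00613/0.00998 = 0.615.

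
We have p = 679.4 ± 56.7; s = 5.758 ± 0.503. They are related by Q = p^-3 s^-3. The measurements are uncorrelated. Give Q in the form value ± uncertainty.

(1.670 ± 0.605) × 10^-11

Relative error in a monomial: (δQ/Q)² = Σ (nᵢ · δxᵢ/xᵢ)².
  (-3·δp/p)² = (-3×0.0835)² = 0.0627;  (-3·δs/s)² = (-3×0.0874)² = 0.0687
δQ/Q = √(0.131) = 0.362
Q = 1.67e-11, so δQ = 0.362 × 1.67e-11 = 6.05e-12.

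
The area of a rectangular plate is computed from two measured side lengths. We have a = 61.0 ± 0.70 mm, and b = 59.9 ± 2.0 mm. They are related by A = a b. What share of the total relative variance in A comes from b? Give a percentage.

(δA/A)² = (1·δa/a)² + (1·δb/b)²
  a term: (1×0.0115)² = 0.000132
  b term: (1×0.0334)² = 0.00111
Total = 0.00125. Share from b = 0.00111/0.00125 = 0.894.

89.4%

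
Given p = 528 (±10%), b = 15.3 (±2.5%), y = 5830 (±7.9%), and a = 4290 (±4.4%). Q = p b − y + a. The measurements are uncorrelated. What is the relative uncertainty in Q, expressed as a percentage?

Let w = p·b = 8080. δw/w = √((1·δp/p)² + (1·δb/b)²) = √(0.0100 + 0.000625) = 0.103, so δw = 833.
Q = w − y + a: δQ = √(δw² + δy² + δa²) = √(6.93e+05 + 2.12e+05 + 35600) = 970
Q = 6540, so δQ/Q = 970/6540 = 0.148.

14.8%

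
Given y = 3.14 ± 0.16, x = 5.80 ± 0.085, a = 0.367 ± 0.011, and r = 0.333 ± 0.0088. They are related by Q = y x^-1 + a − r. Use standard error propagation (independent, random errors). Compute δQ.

Let p = y·x^-1 = 0.541. δp/p = √((1·δy/y)² + (-1·δx/x)²) = √(0.00260 + 0.000215) = 0.0530, so δp = 0.0287.
Q = p + a − r: δQ = √(δp² + δa² + δr²) = √(0.000824 + 0.000121 + 7.74e-05) = 0.0320

0.0320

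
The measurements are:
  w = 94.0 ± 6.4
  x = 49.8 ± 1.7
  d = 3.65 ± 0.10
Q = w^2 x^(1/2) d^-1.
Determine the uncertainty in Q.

2390

Products/powers → add relative errors in quadrature, weighted by exponent:
  (2·δw/w)² = (2×0.0681)² = 0.0185;  (½·δx/x)² = (0.5×0.0341)² = 0.000291;  (-1·δd/d)² = (-1×0.0274)² = 0.000751
δQ/Q = √(0.0196) = 0.140
Q = 17100, so δQ = 0.140 × 17100 = 2390.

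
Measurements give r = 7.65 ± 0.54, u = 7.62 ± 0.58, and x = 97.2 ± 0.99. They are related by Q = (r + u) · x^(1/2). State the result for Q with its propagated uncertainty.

Let w = r + u = 15.3. δw = √(δr² + δu²) = √(0.292 + 0.336) = 0.792, so δw/w = 0.0519.
Q is then a monomial in w, x:
δQ/Q = √((δw/w)² + (½·δx/x)²) = √(0.00269 + 2.59e-05) = 0.0521
Q = 151, so δQ = 0.0521 × 151 = 7.85.

151 ± 7.85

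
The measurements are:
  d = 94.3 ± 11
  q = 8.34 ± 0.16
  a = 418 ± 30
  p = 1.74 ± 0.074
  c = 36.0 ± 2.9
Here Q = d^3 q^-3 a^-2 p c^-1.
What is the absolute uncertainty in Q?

0.000157

Relative error in a monomial: (δQ/Q)² = Σ (nᵢ · δxᵢ/xᵢ)².
  (3·δd/d)² = (3×0.117)² = 0.122;  (-3·δq/q)² = (-3×0.0192)² = 0.00331;  (-2·δa/a)² = (-2×0.0718)² = 0.0206;  (1·δp/p)² = (1×0.0425)² = 0.00181;  (-1·δc/c)² = (-1×0.0806)² = 0.00649
δQ/Q = √(0.155) = 0.393
Q = 0.000400, so δQ = 0.393 × 0.000400 = 0.000157.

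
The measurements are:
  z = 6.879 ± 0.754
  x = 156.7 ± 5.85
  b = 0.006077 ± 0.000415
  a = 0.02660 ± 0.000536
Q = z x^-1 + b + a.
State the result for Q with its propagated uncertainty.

Let p = z·x^-1 = 0.04390. δp/p = √((1·δz/z)² + (-1·δx/x)²) = √(0.0120 + 0.00139) = 0.116, so δp = 0.00508.
Q = p + b + a: δQ = √(δp² + δb² + δa²) = √(2.58e-05 + 1.72e-07 + 2.87e-07) = 0.00513
Q = 0.07658.

0.07658 ± 0.00513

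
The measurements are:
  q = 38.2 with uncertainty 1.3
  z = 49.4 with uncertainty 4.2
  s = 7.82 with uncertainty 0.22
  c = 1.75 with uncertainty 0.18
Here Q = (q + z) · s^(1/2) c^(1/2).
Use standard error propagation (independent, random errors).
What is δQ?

Let u = q + z = 87.6. δu = √(δq² + δz²) = √(1.69 + 17.6) = 4.40, so δu/u = 0.0502.
Q is then a monomial in u, s, c:
δQ/Q = √((δu/u)² + (½·δs/s)² + (½·δc/c)²) = √(0.00252 + 0.000198 + 0.00264) = 0.0732
Q = 324, so δQ = 0.0732 × 324 = 23.7.

23.7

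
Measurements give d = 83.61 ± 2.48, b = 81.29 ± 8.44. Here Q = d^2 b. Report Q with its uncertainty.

568300 ± 68000

For a monomial Q ∝ d^2, b, fractional errors add in quadrature:
  (2·δd/d)² = (2×0.0297)² = 0.00352;  (1·δb/b)² = (1×0.104)² = 0.0108
δQ/Q = √(0.0143) = 0.120
Q = 568300, so δQ = 0.120 × 568300 = 68000.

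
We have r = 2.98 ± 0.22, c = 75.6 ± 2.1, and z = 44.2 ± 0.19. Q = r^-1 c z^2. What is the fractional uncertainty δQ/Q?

0.0793

Q is a product of powers, so relative uncertainties combine in quadrature:
  (-1·δr/r)² = (-1×0.0738)² = 0.00545;  (1·δc/c)² = (1×0.0278)² = 0.000772;  (2·δz/z)² = (2×0.00430)² = 7.39e-05
δQ/Q = √(0.00630) = 0.0793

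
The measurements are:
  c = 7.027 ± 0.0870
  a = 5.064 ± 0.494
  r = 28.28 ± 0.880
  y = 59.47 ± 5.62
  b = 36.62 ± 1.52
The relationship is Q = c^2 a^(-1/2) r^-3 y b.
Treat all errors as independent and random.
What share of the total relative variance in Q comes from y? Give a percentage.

(δQ/Q)² = (2·δc/c)² + (−½·δa/a)² + (-3·δr/r)² + (1·δy/y)² + (1·δb/b)²
  c term: (2×0.0124)² = 0.000613
  a term: (-0.5×0.0976)² = 0.00238
  r term: (-3×0.0311)² = 0.00871
  y term: (1×0.0945)² = 0.00893
  b term: (1×0.0415)² = 0.00172
Total = 0.0224. Share from y = 0.00893/0.0224 = 0.399.

39.9%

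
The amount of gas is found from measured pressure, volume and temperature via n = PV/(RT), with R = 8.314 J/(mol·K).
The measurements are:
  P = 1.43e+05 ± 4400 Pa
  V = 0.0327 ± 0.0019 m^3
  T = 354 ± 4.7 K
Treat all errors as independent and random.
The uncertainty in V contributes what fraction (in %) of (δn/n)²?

75.0%

(δn/n)² = (1·δP/P)² + (1·δV/V)² + (-1·δT/T)²
  P term: (1×0.0308)² = 0.000947
  V term: (1×0.0581)² = 0.00338
  T term: (-1×0.0133)² = 0.000176
Total = 0.00450. Share from V = 0.00338/0.00450 = 0.750.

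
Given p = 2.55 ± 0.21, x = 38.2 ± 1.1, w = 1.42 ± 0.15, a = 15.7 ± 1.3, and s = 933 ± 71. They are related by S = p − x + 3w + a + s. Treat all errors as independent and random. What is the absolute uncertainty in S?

71.0

Each term contributes (cᵢ δxᵢ)² to (δS)²:
  (δp)² = 0.0441;  (δx)² = 1.21;  (3·δw)² = 0.202;  (δa)² = 1.69;  (δs)² = 5040
δS = √(5040) = 71.0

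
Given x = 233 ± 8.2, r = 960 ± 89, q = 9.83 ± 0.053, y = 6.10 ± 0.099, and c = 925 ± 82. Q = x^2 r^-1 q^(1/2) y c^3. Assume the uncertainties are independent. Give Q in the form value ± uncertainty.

(8.56 ± 2.49) × 10^11

For a monomial Q ∝ x^2, r^-1, q^(1/2), y, c^3, fractional errors add in quadrature:
  (2·δx/x)² = (2×0.0352)² = 0.00495;  (-1·δr/r)² = (-1×0.0927)² = 0.00859;  (½·δq/q)² = (0.5×0.00539)² = 7.27e-06;  (1·δy/y)² = (1×0.0162)² = 0.000263;  (3·δc/c)² = (3×0.0886)² = 0.0707
δQ/Q = √(0.0845) = 0.291
Q = 8.56e+11, so δQ = 0.291 × 8.56e+11 = 2.49e+11.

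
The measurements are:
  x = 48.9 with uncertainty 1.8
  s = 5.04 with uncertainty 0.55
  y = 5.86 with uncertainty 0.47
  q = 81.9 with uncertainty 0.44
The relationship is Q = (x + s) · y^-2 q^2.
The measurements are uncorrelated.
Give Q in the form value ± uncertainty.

Let u = x + s = 53.9. δu = √(δx² + δs²) = √(3.24 + 0.303) = 1.88, so δu/u = 0.0349.
Q is then a monomial in u, y, q:
δQ/Q = √((δu/u)² + (-2·δy/y)² + (2·δq/q)²) = √(0.00122 + 0.0257 + 0.000115) = 0.165
Q = 10500, so δQ = 0.165 × 10500 = 1730.

10500 ± 1730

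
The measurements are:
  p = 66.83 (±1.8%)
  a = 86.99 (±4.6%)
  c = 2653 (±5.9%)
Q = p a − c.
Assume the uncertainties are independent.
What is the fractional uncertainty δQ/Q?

Let w = p·a = 5814. δw/w = √((1·δp/p)² + (1·δa/a)²) = √(0.000324 + 0.00212) = 0.0494, so δw = 287.
Q = w − c: δQ = √(δw² + δc²) = √(82500 + 24500) = 327
Q = 3161, so δQ/Q = 327/3161 = 0.103.

0.103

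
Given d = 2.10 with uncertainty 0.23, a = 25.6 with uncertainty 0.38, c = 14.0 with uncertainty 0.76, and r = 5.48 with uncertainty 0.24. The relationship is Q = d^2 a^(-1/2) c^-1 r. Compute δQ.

0.0785

Since Q is a product/quotient, work with relative uncertainties:
  (2·δd/d)² = (2×0.110)² = 0.0480;  (−½·δa/a)² = (-0.5×0.0148)² = 5.51e-05;  (-1·δc/c)² = (-1×0.0543)² = 0.00295;  (1·δr/r)² = (1×0.0438)² = 0.00192
δQ/Q = √(0.0529) = 0.230
Q = 0.341, so δQ = 0.230 × 0.341 = 0.0785.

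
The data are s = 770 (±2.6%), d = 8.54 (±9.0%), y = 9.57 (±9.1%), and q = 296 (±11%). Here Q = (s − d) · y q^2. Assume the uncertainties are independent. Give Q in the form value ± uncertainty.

Let u = s − d = 761. δu = √(δs² + δd²) = √(401 + 0.591) = 20.0, so δu/u = 0.0263.
Q is then a monomial in u, y, q:
δQ/Q = √((δu/u)² + (1·δy/y)² + (2·δq/q)²) = √(0.000692 + 0.00828 + 0.0484) = 0.240
Q = 6.38e+08, so δQ = 0.240 × 6.38e+08 = 1.53e+08.

(6.38 ± 1.53) × 10^8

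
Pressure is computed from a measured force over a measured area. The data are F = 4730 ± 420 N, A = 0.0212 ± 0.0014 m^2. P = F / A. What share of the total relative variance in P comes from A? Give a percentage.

35.6%

(δP/P)² = (1·δF/F)² + (-1·δA/A)²
  F term: (1×0.0888)² = 0.00788
  A term: (-1×0.0660)² = 0.00436
Total = 0.0122. Share from A = 0.00436/0.0122 = 0.356.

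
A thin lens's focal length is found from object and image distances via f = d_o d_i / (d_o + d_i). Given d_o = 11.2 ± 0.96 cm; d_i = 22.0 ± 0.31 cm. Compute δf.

0.423 cm

∂f/∂d_o = (d_i/(d_o+d_i))² = 0.439;  ∂f/∂d_i = (d_o/(d_o+d_i))² = 0.114
δf = √((∂f/∂d_o · δd_o)² + (∂f/∂d_i · δd_i)²) = √(0.178 + 0.00124) = 0.423 cm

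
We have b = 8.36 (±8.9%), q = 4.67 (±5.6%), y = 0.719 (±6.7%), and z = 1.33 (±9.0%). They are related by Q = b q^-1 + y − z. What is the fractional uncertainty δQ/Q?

Let p = b·q^-1 = 1.79. δp/p = √((1·δb/b)² + (-1·δq/q)²) = √(0.00792 + 0.00314) = 0.105, so δp = 0.188.
Q = p + y − z: δQ = √(δp² + δy² + δz²) = √(0.0354 + 0.00232 + 0.0143) = 0.228
Q = 1.18, so δQ/Q = 0.228/1.18 = 0.194.

0.194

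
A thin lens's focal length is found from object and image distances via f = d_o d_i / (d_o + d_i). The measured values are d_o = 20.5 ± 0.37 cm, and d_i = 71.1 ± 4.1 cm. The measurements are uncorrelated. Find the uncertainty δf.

∂f/∂d_o = (d_i/(d_o+d_i))² = 0.602;  ∂f/∂d_i = (d_o/(d_o+d_i))² = 0.0501
δf = √((∂f/∂d_o · δd_o)² + (∂f/∂d_i · δd_i)²) = √(0.0497 + 0.0422) = 0.303 cm

0.303 cm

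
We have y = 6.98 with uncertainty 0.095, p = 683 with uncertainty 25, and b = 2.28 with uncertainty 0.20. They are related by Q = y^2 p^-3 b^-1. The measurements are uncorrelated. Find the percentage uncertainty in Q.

14.3%

Products/powers → add relative errors in quadrature, weighted by exponent:
  (2·δy/y)² = (2×0.0136)² = 0.000741;  (-3·δp/p)² = (-3×0.0366)² = 0.0121;  (-1·δb/b)² = (-1×0.0877)² = 0.00769
δQ/Q = √(0.0205) = 0.143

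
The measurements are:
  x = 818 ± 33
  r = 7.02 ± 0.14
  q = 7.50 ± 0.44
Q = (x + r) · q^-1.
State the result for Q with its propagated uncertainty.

Let u = x + r = 825. δu = √(δx² + δr²) = √(1090 + 0.0196) = 33.0, so δu/u = 0.0400.
Q is then a monomial in u, q:
δQ/Q = √((δu/u)² + (-1·δq/q)²) = √(0.00160 + 0.00344) = 0.0710
Q = 110, so δQ = 0.0710 × 110 = 7.81.

110 ± 7.81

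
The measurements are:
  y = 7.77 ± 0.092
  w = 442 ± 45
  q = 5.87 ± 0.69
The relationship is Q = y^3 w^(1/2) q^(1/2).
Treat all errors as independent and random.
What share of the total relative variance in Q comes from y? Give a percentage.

(δQ/Q)² = (3·δy/y)² + (½·δw/w)² + (½·δq/q)²
  y term: (3×0.0118)² = 0.00126
  w term: (0.5×0.102)² = 0.00259
  q term: (0.5×0.118)² = 0.00345
Total = 0.00731. Share from y = 0.00126/0.00731 = 0.173.

17.3%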